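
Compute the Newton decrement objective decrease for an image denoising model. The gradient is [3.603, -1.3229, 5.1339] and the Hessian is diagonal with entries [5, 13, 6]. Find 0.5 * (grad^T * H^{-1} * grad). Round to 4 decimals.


Step 1: H is diagonal, so H^(-1) * g = [0.7206, -0.1018, 0.8557].
Step 2: g^T H^(-1) g = sum_i g_i^2 / H_ii
  = (3.603)^2/5 + (-1.3229)^2/13 + (5.1339)^2/6
  = 2.5963 + 0.1346 + 4.3928 = 7.1238
Step 3: Objective decrease = 0.5 * g^T H^(-1) g = 3.5619


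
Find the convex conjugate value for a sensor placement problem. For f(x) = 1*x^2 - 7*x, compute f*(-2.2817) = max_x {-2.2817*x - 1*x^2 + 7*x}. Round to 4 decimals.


f*(y) = sup_x {y*x - a*x^2 - b*x} = sup_x {(y-b)*x - a*x^2}
FOC: (y - b) - 2a*x = 0 => x* = (y - b)/(2a)
x* = (-2.2817 + 7)/(2*1) = 2.3592
f*(-2.2817) = (y-b)^2/(4a) = (-2.2817 + 7)^2/(4*1)
= 22.2624/4 = 5.5656


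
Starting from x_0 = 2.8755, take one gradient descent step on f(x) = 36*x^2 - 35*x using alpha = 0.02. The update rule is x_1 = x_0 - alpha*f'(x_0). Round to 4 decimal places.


We compute the gradient at x_0 and apply the update.
f'(x) = 72*x - 35
f'(2.8755) = 72*2.8755 - 35 = 172.036
x_1 = 2.8755 - 0.02*172.036 = -0.5652


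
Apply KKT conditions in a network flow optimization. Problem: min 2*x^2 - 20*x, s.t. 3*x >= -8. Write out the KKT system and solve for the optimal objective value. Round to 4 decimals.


Step 1: Try lambda = 0 (constraint inactive).
Stationarity: 2*2*x - 20 = 0
x* = 20/(2*2) = 5.0
Check constraint: 3*5.0 = 15.0 >= -8 -- satisfied.
Step 2: Compute optimal value.
f(x*) = 2*5.0^2 - 20*5.0 = -50.0


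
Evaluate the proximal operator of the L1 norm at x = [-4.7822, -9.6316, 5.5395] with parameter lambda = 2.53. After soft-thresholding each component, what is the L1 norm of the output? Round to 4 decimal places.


Soft-thresholding with lambda = 2.53:
prox(-4.7822) = sign(-4.7822)*max(|-4.7822| - 2.53, 0) = -2.2522
prox(-9.6316) = sign(-9.6316)*max(|-9.6316| - 2.53, 0) = -7.1016
prox(5.5395) = sign(5.5395)*max(|5.5395| - 2.53, 0) = 3.0095
prox(x) = [-2.2522, -7.1016, 3.0095]
||prox(x)||_1 = 2.2522 + 7.1016 + 3.0095 = 12.3633


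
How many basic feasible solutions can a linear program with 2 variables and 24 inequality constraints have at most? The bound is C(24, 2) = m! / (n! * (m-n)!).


Each vertex corresponds to some choice of n active constraints out of m, so the number of vertices is at most C(m, n) = m! / (n!(m-n)!).
m = 24, n = 2
Numerator: 24 * 23
Denominator: 2! = 2
C(24, 2) = 276


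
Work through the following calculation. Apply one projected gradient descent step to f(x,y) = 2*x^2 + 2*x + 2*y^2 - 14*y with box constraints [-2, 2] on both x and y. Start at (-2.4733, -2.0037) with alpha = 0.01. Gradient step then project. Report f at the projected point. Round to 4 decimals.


Step 1: Compute gradient at (-2.4733, -2.0037).
grad_x = 2*2*-2.4733 + 2 = -7.8932
grad_y = 2*2*-2.0037 - 14 = -22.0148
Step 2: Gradient step.
x_raw = -2.4733 - 0.01*-7.8932 = -2.3944
y_raw = -2.0037 - 0.01*-22.0148 = -1.7836
Step 3: Project onto [-2, 2].
x_proj = clip(-2.3944) = -2.0
y_proj = clip(-1.7836) = -1.7836
Step 4: Evaluate f.
f(-2.0, -1.7836) = 35.3318


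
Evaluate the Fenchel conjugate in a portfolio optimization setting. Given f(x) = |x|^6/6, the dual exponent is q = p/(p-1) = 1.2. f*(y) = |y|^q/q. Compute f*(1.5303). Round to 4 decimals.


The conjugate exponent q satisfies 1/p + 1/q = 1.
p = 6, so q = 6/(6 - 1) = 1.2
|y|^q = 1.5303^1.2 = 1.6662
f*(1.5303) = 1.6662 / 1.2 = 1.3885


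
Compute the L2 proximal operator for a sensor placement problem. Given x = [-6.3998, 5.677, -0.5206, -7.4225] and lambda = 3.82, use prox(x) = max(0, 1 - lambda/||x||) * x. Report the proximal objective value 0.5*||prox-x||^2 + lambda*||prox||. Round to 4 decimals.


Step 1: Compute ||x||.
||x|| = 11.338
Step 2: Compute scaling factor.
scale = max(0, 1 - 3.82/11.338) = 0.6631
Step 3: prox(x) = [-4.2436, 3.7643, -0.3452, -4.9217]
||prox(x)|| = 7.518
Step 4: Proximal objective.
0.5*||prox-x||^2 = 7.2962
lambda*||prox|| = 28.7188
Total = 36.015


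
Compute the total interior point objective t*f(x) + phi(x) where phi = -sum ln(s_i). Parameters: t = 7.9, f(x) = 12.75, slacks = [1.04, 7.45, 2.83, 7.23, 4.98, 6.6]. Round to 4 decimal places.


Step 1: Compute log-barrier.
ln values: [0.0392, 2.0082, 1.0403, 1.9782, 1.6054, 1.8871]
phi = -(0.0392 + 2.0082 + 1.0403 + 1.9782 + 1.6054 + 1.8871) = -8.5585
Step 2: Compute augmented objective.
t*f(x) = 7.9*12.75 = 100.725
Total = 100.725 - 8.5585 = 92.1665


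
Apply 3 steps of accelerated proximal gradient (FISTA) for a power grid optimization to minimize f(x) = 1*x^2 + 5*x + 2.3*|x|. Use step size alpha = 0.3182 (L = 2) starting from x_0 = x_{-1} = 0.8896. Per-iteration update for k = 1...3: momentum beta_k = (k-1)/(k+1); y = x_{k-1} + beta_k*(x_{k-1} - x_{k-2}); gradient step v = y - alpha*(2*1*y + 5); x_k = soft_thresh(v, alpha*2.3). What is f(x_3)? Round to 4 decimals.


FISTA on f(x) = 1*x^2 + 5*x + 2.3*|x|
L = 2, alpha = 0.3182
Iteration 1: beta = 0.0, y = 0.8896 + 0.0*(0.8896 - 0.8896) = 0.8896
  grad(y) = 6.7792, v = y - alpha*grad = -1.2675
  prox(v) = soft_thresh(-1.2675, 0.7319) = -0.5357
Iteration 2: beta = 0.3333, y = -0.5357 + 0.3333*(-0.5357 - 0.8896) = -1.0108
  grad(y) = 2.9784, v = y - alpha*grad = -1.9585
  prox(v) = soft_thresh(-1.9585, 0.7319) = -1.2267
Iteration 3: beta = 0.5, y = -1.2267 + 0.5*(-1.2267 + 0.5357) = -1.5721
  grad(y) = 1.8557, v = y - alpha*grad = -2.1626
  prox(v) = soft_thresh(-2.1626, 0.7319) = -1.4308
f(x_3) = 1*(-1.4308)^2 + 5*(-1.4308) + 2.3*|-1.4308| = -1.816


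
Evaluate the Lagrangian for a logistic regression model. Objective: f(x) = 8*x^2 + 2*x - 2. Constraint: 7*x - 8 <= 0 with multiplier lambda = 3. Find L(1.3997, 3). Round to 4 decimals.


Step 1: Evaluate f(x).
f(1.3997) = 8*1.3997^2 + 2*1.3997 - 2 = 16.4727
Step 2: Evaluate g(x).
g(1.3997) = 7*1.3997 - 8 = 1.7979
Step 3: Compute Lagrangian.
L = 16.4727 + 3*1.7979 = 21.8664


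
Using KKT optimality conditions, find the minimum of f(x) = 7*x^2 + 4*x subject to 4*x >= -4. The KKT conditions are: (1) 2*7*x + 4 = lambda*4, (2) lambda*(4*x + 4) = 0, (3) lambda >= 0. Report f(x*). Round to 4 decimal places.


Step 1: Try lambda = 0 (constraint inactive).
Stationarity: 2*7*x + 4 = 0
x* = -4/(2*7) = -2/7 = -0.2857 (rounded; the exact value -2/7 is used below)
Check constraint: 4*-0.2857 = -1.1428 >= -4 -- satisfied.
Step 2: Compute optimal value.
f(x*) = 7*(-2/7)^2 + 4*(-2/7) = -0.5714


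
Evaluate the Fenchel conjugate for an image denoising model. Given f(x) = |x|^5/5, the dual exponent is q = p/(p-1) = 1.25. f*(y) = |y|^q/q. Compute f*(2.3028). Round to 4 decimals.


The conjugate exponent q satisfies 1/p + 1/q = 1.
p = 5, so q = 5/(5 - 1) = 1.25
|y|^q = 2.3028^1.25 = 2.8367
f*(2.3028) = 2.8367 / 1.25 = 2.2694


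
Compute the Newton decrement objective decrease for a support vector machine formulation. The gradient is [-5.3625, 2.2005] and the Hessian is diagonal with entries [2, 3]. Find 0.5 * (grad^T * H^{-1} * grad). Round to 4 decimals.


Step 1: H is diagonal, so H^(-1) * g = [-2.6813, 0.7335].
Step 2: g^T H^(-1) g = sum_i g_i^2 / H_ii
  = (-5.3625)^2/2 + (2.2005)^2/3
  = 14.3782 + 1.6141 = 15.9923
Step 3: Objective decrease = 0.5 * g^T H^(-1) g = 7.9961


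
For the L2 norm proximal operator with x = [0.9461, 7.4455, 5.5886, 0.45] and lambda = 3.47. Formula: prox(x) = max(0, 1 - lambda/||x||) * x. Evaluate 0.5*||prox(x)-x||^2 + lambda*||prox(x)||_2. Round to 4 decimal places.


Step 1: Compute ||x||.
||x|| = 9.3683
Step 2: Compute scaling factor.
scale = max(0, 1 - 3.47/9.3683) = 0.6296
Step 3: prox(x) = [0.5957, 4.6877, 3.5186, 0.2833]
||prox(x)|| = 5.8983
Step 4: Proximal objective.
0.5*||prox-x||^2 = 6.0205
lambda*||prox|| = 20.4671
Total = 26.4876


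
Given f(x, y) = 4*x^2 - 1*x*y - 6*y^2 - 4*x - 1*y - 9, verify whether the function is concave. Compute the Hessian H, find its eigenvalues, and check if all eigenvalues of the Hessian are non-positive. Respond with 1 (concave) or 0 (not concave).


The Hessian of f(x,y) = 4*x^2 - 1*x*y - 6*y^2 - 4*x - 1*y - 9 is:
H = [[8, -1], [-1, -12]]
Trace = 8 - 12 = -4
Determinant = 8*-12 - (-1)^2 = -97
Discriminant = (-4)^2 - 4*-97 = 404.0
Eigenvalues: lambda_1 = -12.0499, lambda_2 = 8.0499
The function is not concave.

0


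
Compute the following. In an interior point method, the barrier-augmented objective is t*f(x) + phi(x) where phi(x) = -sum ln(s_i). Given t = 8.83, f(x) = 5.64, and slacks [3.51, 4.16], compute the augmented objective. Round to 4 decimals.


Step 1: Compute log-barrier.
ln values: [1.2556, 1.4255]
phi = -(1.2556 + 1.4255) = -2.6811
Step 2: Compute augmented objective.
t*f(x) = 8.83*5.64 = 49.8012
Total = 49.8012 - 2.6811 = 47.1201


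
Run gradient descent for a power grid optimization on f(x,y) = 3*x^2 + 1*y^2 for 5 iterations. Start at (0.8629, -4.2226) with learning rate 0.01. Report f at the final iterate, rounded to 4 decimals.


Gradient descent on f(x,y) = 3*x^2 + 1*y^2.
Starting point: (0.8629, -4.2226), alpha = 0.01
Step 1: grad_x = 2*3*0.8629 = 5.1774, grad_y = 2*1*-4.2226 = -8.4452
  x_1 = 0.8629 - 0.01*5.1774 = 0.8111
  y_1 = -4.2226 - 0.01*-8.4452 = -4.1381
Step 2: grad_x = 2*3*0.8111 = 4.8668, grad_y = 2*1*-4.1381 = -8.2763
  x_2 = 0.8111 - 0.01*4.8668 = 0.7625
  y_2 = -4.1381 - 0.01*-8.2763 = -4.0554
Step 3: grad_x = 2*3*0.7625 = 4.5748, grad_y = 2*1*-4.0554 = -8.1108
  x_3 = 0.7625 - 0.01*4.5748 = 0.7167
  y_3 = -4.0554 - 0.01*-8.1108 = -3.9743
Step 4: grad_x = 2*3*0.7167 = 4.3003, grad_y = 2*1*-3.9743 = -7.9486
  x_4 = 0.7167 - 0.01*4.3003 = 0.6737
  y_4 = -3.9743 - 0.01*-7.9486 = -3.8948
Step 5: grad_x = 2*3*0.6737 = 4.0422, grad_y = 2*1*-3.8948 = -7.7896
  x_5 = 0.6737 - 0.01*4.0422 = 0.6333
  y_5 = -3.8948 - 0.01*-7.7896 = -3.8169
f(0.6333, -3.8169) = 3*0.6333^2 + 1*(-3.8169)^2 = 15.7718


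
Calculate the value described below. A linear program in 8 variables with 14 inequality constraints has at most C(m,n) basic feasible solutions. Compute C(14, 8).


Each vertex corresponds to some choice of n active constraints out of m, so the number of vertices is at most C(m, n) = m! / (n!(m-n)!).
m = 14, n = 8
Numerator: 14 * 13 * 12 * 11 * 10 * 9 * 8 * 7
Denominator: 8! = 40320
C(14, 8) = 3003


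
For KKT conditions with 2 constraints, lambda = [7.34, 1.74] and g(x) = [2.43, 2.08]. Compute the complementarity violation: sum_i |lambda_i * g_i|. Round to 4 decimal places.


KKT complementary slackness check:
lambda_1 * g_1 = 7.34 * 2.43 = 17.8362
lambda_2 * g_2 = 1.74 * 2.08 = 3.6192
Total violation = 17.8362 + 3.6192 = 21.4554


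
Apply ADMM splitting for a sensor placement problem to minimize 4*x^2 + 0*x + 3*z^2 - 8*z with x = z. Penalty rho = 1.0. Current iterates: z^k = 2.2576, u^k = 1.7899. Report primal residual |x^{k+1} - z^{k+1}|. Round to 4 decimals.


ADMM iteration with rho = 1.0, z^k = 2.2576, u^k = 1.7899
Step 1: x-update.
Minimize 4*x^2 + 0*x + (1.0/2)*(x - 2.2576 + 1.7899)^2
FOC: (2*4 + 1.0)*x = 0 + 1.0*(2.2576 - 1.7899)
x^{k+1} = 0.052
Step 2: z-update.
Minimize 3*z^2 - 8*z + (1.0/2)*(0.052 - z + 1.7899)^2
FOC: (2*3 + 1.0)*z = 8 + 1.0*(0.052 + 1.7899)
z^{k+1} = 1.406
Step 3: u-update.
u^{k+1} = 1.7899 + 0.052 - 1.406 = 0.4359
Step 4: Primal residual = |0.052 - 1.406| = 1.354


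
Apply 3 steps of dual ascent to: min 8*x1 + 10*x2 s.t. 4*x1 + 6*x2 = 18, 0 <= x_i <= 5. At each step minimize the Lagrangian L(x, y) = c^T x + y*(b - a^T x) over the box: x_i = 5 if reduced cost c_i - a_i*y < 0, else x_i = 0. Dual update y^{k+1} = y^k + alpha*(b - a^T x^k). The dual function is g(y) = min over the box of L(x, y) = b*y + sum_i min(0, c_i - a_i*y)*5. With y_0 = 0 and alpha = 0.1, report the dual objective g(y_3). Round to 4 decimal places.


Dual ascent for LP: min 8*x1 + 10*x2, 4*x1 + 6*x2 = 18, 0 <= x_i <= 5
Step 1: y^k = 0.0, reduced costs: (8.0, 10.0)
  x^k = (0.0, 0.0), subgradient = b - a^T x = 18.0
  y^{k+1} = 0.0 + 0.1*18.0 = 1.8
Step 2: y^k = 1.8, reduced costs: (0.8, -0.8)
  x^k = (0.0, 5.0), subgradient = b - a^T x = -12.0
  y^{k+1} = 1.8 + 0.1*-12.0 = 0.6
Step 3: y^k = 0.6, reduced costs: (5.6, 6.4)
  x^k = (0.0, 0.0), subgradient = b - a^T x = 18.0
  y^{k+1} = 0.6 + 0.1*18.0 = 2.4
Dual objective at y_3 = 2.4: reduced costs (-1.6, -4.4), box minimizer x = (5.0, 5.0)
g(y_3) = b*y + (c1 - a1*y)*x1 + (c2 - a2*y)*x2 = 18*2.4 + (-1.6)*5.0 + (-4.4)*5.0 = 43.2 - 8.0 - 22.0 = 13.2


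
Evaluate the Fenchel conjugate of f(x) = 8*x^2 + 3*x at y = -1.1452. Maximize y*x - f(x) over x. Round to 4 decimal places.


f*(y) = sup_x {y*x - a*x^2 - b*x} = sup_x {(y-b)*x - a*x^2}
FOC: (y - b) - 2a*x = 0 => x* = (y - b)/(2a)
x* = (-1.1452 - 3)/(2*8) = -0.2591
f*(-1.1452) = (y-b)^2/(4a) = (-1.1452 - 3)^2/(4*8)
= 17.1827/32 = 0.537


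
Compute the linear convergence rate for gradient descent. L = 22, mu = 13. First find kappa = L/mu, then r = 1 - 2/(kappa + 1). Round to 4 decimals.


Step 1: Compute the condition number.
kappa = L/mu = 22/13 = 1.6923
Step 2: Compute the convergence rate.
r = 1 - 2/(kappa + 1) = 1 - 2*mu/(L + mu) = (L - mu)/(L + mu) = 9/35 = 0.2571


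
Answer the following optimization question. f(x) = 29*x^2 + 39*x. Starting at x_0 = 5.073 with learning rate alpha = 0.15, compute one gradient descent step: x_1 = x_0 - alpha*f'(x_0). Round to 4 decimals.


We compute the gradient at x_0 and apply the update.
f'(x) = 58*x + 39
f'(5.073) = 58*5.073 + 39 = 333.234
x_1 = 5.073 - 0.15*333.234 = -44.9121


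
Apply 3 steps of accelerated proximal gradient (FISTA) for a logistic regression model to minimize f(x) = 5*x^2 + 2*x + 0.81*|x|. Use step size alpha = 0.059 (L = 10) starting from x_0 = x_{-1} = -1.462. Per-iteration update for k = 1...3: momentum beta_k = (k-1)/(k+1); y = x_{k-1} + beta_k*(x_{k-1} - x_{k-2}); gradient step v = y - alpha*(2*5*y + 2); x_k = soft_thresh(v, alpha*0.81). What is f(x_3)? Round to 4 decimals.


FISTA on f(x) = 5*x^2 + 2*x + 0.81*|x|
L = 10, alpha = 0.059
Iteration 1: beta = 0.0, y = -1.462 + 0.0*(-1.462 + 1.462) = -1.462
  grad(y) = -12.62, v = y - alpha*grad = -0.7174
  prox(v) = soft_thresh(-0.7174, 0.0478) = -0.6696
Iteration 2: beta = 0.3333, y = -0.6696 + 0.3333*(-0.6696 + 1.462) = -0.4055
  grad(y) = -2.0551, v = y - alpha*grad = -0.2843
  prox(v) = soft_thresh(-0.2843, 0.0478) = -0.2365
Iteration 3: beta = 0.5, y = -0.2365 + 0.5*(-0.2365 + 0.6696) = -0.0199
  grad(y) = 1.8011, v = y - alpha*grad = -0.1262
  prox(v) = soft_thresh(-0.1262, 0.0478) = -0.0784
f(x_3) = 5*(-0.0784)^2 + 2*(-0.0784) + 0.81*|-0.0784| = -0.0625


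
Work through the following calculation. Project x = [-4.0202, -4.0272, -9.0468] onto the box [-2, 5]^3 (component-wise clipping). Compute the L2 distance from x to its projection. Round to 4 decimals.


Project each component onto [-2, 5].
clip(-4.0202) = -2.0, clip(-4.0272) = -2.0, clip(-9.0468) = -2.0
Projection = [-2.0, -2.0, -2.0]
Squared diffs: [4.0812, 4.1095, 49.6574]
Distance = sqrt(57.8481) = 7.6058


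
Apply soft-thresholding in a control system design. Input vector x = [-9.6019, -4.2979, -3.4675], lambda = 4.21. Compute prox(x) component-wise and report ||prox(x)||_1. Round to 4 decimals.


Soft-thresholding with lambda = 4.21:
prox(-9.6019) = sign(-9.6019)*max(|-9.6019| - 4.21, 0) = -5.3919
prox(-4.2979) = sign(-4.2979)*max(|-4.2979| - 4.21, 0) = -0.0879
prox(-3.4675) = sign(-3.4675)*max(|-3.4675| - 4.21, 0) = 0.0
prox(x) = [-5.3919, -0.0879, 0.0]
||prox(x)||_1 = 5.3919 + 0.0879 + 0.0 = 5.4798


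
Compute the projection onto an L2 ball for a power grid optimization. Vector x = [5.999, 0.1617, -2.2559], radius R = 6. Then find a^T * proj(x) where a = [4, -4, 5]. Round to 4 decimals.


Step 1: Compute ||x|| (intermediates to 6 decimals).
||x|| = sqrt(5.999^2 + 0.1617^2 + (-2.2559)^2) = 6.41118
Step 2: Project.
Since ||x|| > R, scale = R/||x|| = 6/6.41118 = 0.935865, proj(x) = scale * x
proj(x) = [5.614254, 0.151329, -2.111218]
Step 3: Dot product.
a^T * proj(x) = 4*5.614254 - 4*0.151329 + 5*(-2.111218) = 11.2956


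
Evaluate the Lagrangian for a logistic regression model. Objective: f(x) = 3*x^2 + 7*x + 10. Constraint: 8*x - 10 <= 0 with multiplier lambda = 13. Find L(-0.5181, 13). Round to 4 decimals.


Step 1: Evaluate f(x).
f(-0.5181) = 3*(-0.5181)^2 + 7*(-0.5181) + 10 = 7.1786
Step 2: Evaluate g(x).
g(-0.5181) = 8*-0.5181 - 10 = -14.1448
Step 3: Compute Lagrangian.
L = 7.1786 + 13*-14.1448 = -176.7038


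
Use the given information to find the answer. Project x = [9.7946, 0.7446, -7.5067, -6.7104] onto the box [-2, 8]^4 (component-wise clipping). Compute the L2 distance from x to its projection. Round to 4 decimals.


Project each component onto [-2, 8].
clip(9.7946) = 8.0, clip(0.7446) = 0.7446, clip(-7.5067) = -2.0, clip(-6.7104) = -2.0
Projection = [8.0, 0.7446, -2.0, -2.0]
Squared diffs: [3.2206, 0.0, 30.3237, 22.1879]
Distance = sqrt(55.7322) = 7.4654


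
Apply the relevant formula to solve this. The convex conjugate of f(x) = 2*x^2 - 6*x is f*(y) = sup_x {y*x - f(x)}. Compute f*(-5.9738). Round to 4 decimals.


f*(y) = sup_x {y*x - a*x^2 - b*x} = sup_x {(y-b)*x - a*x^2}
FOC: (y - b) - 2a*x = 0 => x* = (y - b)/(2a)
x* = (-5.9738 + 6)/(2*2) = 0.0066
f*(-5.9738) = (y-b)^2/(4a) = (-5.9738 + 6)^2/(4*2)
= 0.0007/8 = 0.0001


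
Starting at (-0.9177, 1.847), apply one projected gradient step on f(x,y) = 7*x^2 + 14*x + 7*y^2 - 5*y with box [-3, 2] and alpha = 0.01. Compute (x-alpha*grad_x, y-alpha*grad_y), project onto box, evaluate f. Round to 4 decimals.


Step 1: Compute gradient at (-0.9177, 1.847).
grad_x = 2*7*-0.9177 + 14 = 1.1522
grad_y = 2*7*1.847 - 5 = 20.858
Step 2: Gradient step.
x_raw = -0.9177 - 0.01*1.1522 = -0.9292
y_raw = 1.847 - 0.01*20.858 = 1.6384
Step 3: Project onto [-3, 2].
x_proj = clip(-0.9292) = -0.9292
y_proj = clip(1.6384) = 1.6384
Step 4: Evaluate f.
f(-0.9292, 1.6384) = 3.6339


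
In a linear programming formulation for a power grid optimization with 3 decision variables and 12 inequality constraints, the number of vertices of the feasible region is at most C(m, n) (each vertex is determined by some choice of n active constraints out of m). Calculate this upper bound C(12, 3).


Each vertex corresponds to some choice of n active constraints out of m, so the number of vertices is at most C(m, n) = m! / (n!(m-n)!).
m = 12, n = 3
Numerator: 12 * 11 * 10
Denominator: 3! = 6
C(12, 3) = 220


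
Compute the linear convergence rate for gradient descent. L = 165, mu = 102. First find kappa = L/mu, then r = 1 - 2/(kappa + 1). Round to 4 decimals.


Step 1: Compute the condition number.
kappa = L/mu = 165/102 = 1.6176
Step 2: Compute the convergence rate.
r = 1 - 2/(kappa + 1) = 1 - 2*mu/(L + mu) = (L - mu)/(L + mu) = 63/267 = 0.236


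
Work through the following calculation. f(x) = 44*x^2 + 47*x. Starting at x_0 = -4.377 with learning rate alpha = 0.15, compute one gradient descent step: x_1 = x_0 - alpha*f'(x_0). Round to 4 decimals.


We compute the gradient at x_0 and apply the update.
f'(x) = 88*x + 47
f'(-4.377) = 88*-4.377 + 47 = -338.176
x_1 = -4.377 - 0.15*-338.176 = 46.3494


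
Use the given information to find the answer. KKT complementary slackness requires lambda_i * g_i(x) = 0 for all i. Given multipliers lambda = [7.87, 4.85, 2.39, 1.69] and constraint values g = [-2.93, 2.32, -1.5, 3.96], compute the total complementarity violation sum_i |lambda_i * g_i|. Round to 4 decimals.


KKT complementary slackness check:
lambda_1 * g_1 = 7.87 * -2.93 = -23.0591
lambda_2 * g_2 = 4.85 * 2.32 = 11.252
lambda_3 * g_3 = 2.39 * -1.5 = -3.585
lambda_4 * g_4 = 1.69 * 3.96 = 6.6924
Total violation = 23.0591 + 11.252 + 3.585 + 6.6924 = 44.5885


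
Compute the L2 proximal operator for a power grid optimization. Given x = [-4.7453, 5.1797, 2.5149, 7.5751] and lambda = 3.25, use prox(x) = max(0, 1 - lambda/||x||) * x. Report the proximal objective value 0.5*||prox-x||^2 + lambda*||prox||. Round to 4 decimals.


Step 1: Compute ||x||.
||x|| = 10.6327
Step 2: Compute scaling factor.
scale = max(0, 1 - 3.25/10.6327) = 0.6943
Step 3: prox(x) = [-3.2948, 3.5965, 1.7462, 5.2597]
||prox(x)|| = 7.3827
Step 4: Proximal objective.
0.5*||prox-x||^2 = 5.2813
lambda*||prox|| = 23.9938
Total = 29.275


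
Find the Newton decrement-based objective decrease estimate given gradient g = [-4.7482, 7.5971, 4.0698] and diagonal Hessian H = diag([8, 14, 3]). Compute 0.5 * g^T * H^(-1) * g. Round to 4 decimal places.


Step 1: H is diagonal, so H^(-1) * g = [-0.5935, 0.5427, 1.3566].
Step 2: g^T H^(-1) g = sum_i g_i^2 / H_ii
  = (-4.7482)^2/8 + (7.5971)^2/14 + (4.0698)^2/3
  = 2.8182 + 4.1226 + 5.5211 = 12.4618
Step 3: Objective decrease = 0.5 * g^T H^(-1) g = 6.2309


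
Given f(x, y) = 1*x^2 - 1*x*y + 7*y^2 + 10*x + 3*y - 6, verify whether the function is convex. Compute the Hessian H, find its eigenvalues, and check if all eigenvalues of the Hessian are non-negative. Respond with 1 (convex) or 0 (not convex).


The Hessian of f(x,y) = 1*x^2 - 1*x*y + 7*y^2 + 10*x + 3*y - 6 is:
H = [[2, -1], [-1, 14]]
Trace = 2 + 14 = 16
Determinant = 2*14 - (-1)^2 = 27
Discriminant = (16)^2 - 4*27 = 148.0
Eigenvalues: lambda_1 = 1.9172, lambda_2 = 14.0828
The function is convex.

1


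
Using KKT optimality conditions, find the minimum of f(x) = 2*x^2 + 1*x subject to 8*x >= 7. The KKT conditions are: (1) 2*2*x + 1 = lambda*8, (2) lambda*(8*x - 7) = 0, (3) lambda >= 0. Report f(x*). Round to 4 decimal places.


Step 1: Try lambda = 0 (constraint inactive).
x_unc = -1/(2*2) = -0.25
Check: 8*-0.25 = -2.0 < 7 -- violated!
Step 2: Constraint must be active: 8*x = 7
x* = 7/8 = 0.875
lambda = (2*2*0.875 + 1)/8 = 0.5625
Step 3: Compute optimal value.
f(x*) = 2*0.875^2 + 1*0.875 = 2.4063


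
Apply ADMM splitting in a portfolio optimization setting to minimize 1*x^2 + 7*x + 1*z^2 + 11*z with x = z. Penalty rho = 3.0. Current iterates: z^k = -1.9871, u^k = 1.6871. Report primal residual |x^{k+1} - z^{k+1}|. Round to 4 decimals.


ADMM iteration with rho = 3.0, z^k = -1.9871, u^k = 1.6871
Step 1: x-update.
Minimize 1*x^2 + 7*x + (3.0/2)*(x + 1.9871 + 1.6871)^2
FOC: (2*1 + 3.0)*x = -7 + 3.0*(-1.9871 - 1.6871)
x^{k+1} = -3.6045
Step 2: z-update.
Minimize 1*z^2 + 11*z + (3.0/2)*(-3.6045 - z + 1.6871)^2
FOC: (2*1 + 3.0)*z = -11 + 3.0*(-3.6045 + 1.6871)
z^{k+1} = -3.3505
Step 3: u-update.
u^{k+1} = 1.6871 - 3.6045 + 3.3505 = 1.433
Step 4: Primal residual = |-3.6045 + 3.3505| = 0.2541


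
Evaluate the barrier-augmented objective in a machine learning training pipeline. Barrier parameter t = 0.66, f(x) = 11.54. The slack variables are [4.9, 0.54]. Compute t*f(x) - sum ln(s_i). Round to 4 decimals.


Step 1: Compute log-barrier.
ln values: [1.5892, -0.6162]
phi = -(1.5892 - 0.6162) = -0.973
Step 2: Compute augmented objective.
t*f(x) = 0.66*11.54 = 7.6164
Total = 7.6164 - 0.973 = 6.6434


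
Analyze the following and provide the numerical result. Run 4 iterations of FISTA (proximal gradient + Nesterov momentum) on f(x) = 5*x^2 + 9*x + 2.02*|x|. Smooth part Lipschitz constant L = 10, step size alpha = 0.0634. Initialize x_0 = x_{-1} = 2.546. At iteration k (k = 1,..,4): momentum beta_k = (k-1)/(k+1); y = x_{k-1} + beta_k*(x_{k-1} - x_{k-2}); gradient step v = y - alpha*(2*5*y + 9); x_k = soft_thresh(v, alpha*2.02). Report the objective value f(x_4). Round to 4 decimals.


FISTA on f(x) = 5*x^2 + 9*x + 2.02*|x|
L = 10, alpha = 0.0634
Iteration 1: beta = 0.0, y = 2.546 + 0.0*(2.546 - 2.546) = 2.546
  grad(y) = 34.46, v = y - alpha*grad = 0.3612
  prox(v) = soft_thresh(0.3612, 0.1281) = 0.2332
Iteration 2: beta = 0.3333, y = 0.2332 + 0.3333*(0.2332 - 2.546) = -0.5378
  grad(y) = 3.6222, v = y - alpha*grad = -0.7674
  prox(v) = soft_thresh(-0.7674, 0.1281) = -0.6394
Iteration 3: beta = 0.5, y = -0.6394 + 0.5*(-0.6394 - 0.2332) = -1.0756
  grad(y) = -1.7562, v = y - alpha*grad = -0.9643
  prox(v) = soft_thresh(-0.9643, 0.1281) = -0.8362
Iteration 4: beta = 0.6, y = -0.8362 + 0.6*(-0.8362 + 0.6394) = -0.9543
  grad(y) = -0.5432, v = y - alpha*grad = -0.9199
  prox(v) = soft_thresh(-0.9199, 0.1281) = -0.7918
f(x_4) = 5*(-0.7918)^2 + 9*(-0.7918) + 2.02*|-0.7918| = -2.392


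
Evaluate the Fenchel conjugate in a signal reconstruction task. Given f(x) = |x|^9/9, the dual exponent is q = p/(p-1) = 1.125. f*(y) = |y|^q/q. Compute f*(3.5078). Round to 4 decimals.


The conjugate exponent q satisfies 1/p + 1/q = 1.
p = 9, so q = 9/(9 - 1) = 1.125
|y|^q = 3.5078^1.125 = 4.1036
f*(3.5078) = 4.1036 / 1.125 = 3.6476


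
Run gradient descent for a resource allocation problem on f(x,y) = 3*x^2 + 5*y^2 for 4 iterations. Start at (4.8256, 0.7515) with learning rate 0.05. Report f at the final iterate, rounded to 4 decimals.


Gradient descent on f(x,y) = 3*x^2 + 5*y^2.
Starting point: (4.8256, 0.7515), alpha = 0.05
Step 1: grad_x = 2*3*4.8256 = 28.9536, grad_y = 2*5*0.7515 = 7.515
  x_1 = 4.8256 - 0.05*28.9536 = 3.3779
  y_1 = 0.7515 - 0.05*7.515 = 0.3758
Step 2: grad_x = 2*3*3.3779 = 20.2675, grad_y = 2*5*0.3758 = 3.7575
  x_2 = 3.3779 - 0.05*20.2675 = 2.3645
  y_2 = 0.3758 - 0.05*3.7575 = 0.1879
Step 3: grad_x = 2*3*2.3645 = 14.1873, grad_y = 2*5*0.1879 = 1.8788
  x_3 = 2.3645 - 0.05*14.1873 = 1.6552
  y_3 = 0.1879 - 0.05*1.8788 = 0.0939
Step 4: grad_x = 2*3*1.6552 = 9.9311, grad_y = 2*5*0.0939 = 0.9394
  x_4 = 1.6552 - 0.05*9.9311 = 1.1586
  y_4 = 0.0939 - 0.05*0.9394 = 0.047
f(1.1586, 0.047) = 3*1.1586^2 + 5*0.047^2 = 4.0383


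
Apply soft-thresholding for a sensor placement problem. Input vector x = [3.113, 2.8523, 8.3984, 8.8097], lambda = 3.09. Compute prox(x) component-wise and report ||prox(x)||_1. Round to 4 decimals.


Soft-thresholding with lambda = 3.09:
prox(3.113) = sign(3.113)*max(|3.113| - 3.09, 0) = 0.023
prox(2.8523) = sign(2.8523)*max(|2.8523| - 3.09, 0) = 0.0
prox(8.3984) = sign(8.3984)*max(|8.3984| - 3.09, 0) = 5.3084
prox(8.8097) = sign(8.8097)*max(|8.8097| - 3.09, 0) = 5.7197
prox(x) = [0.023, 0.0, 5.3084, 5.7197]
||prox(x)||_1 = 0.023 + 0.0 + 5.3084 + 5.7197 = 11.0511


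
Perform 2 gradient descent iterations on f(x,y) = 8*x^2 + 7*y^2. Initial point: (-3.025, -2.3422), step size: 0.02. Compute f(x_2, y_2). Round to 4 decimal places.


Gradient descent on f(x,y) = 8*x^2 + 7*y^2.
Starting point: (-3.025, -2.3422), alpha = 0.02
Step 1: grad_x = 2*8*-3.025 = -48.4, grad_y = 2*7*-2.3422 = -32.7908
  x_1 = -3.025 - 0.02*-48.4 = -2.057
  y_1 = -2.3422 - 0.02*-32.7908 = -1.6864
Step 2: grad_x = 2*8*-2.057 = -32.912, grad_y = 2*7*-1.6864 = -23.6094
  x_2 = -2.057 - 0.02*-32.912 = -1.3988
  y_2 = -1.6864 - 0.02*-23.6094 = -1.2142
f(-1.3988, -1.2142) = 8*(-1.3988)^2 + 7*(-1.2142)^2 = 25.9721


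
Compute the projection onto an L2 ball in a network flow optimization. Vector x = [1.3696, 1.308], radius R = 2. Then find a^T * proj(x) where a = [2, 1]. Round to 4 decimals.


Step 1: Compute ||x|| (intermediates to 6 decimals).
||x|| = sqrt(1.3696^2 + 1.308^2) = 1.89385
Step 2: Project.
Since ||x|| <= R, proj = x (no scaling needed).
proj(x) = [1.3696, 1.308]
Step 3: Dot product.
a^T * proj(x) = 2*1.3696 + 1*1.308 = 4.0472


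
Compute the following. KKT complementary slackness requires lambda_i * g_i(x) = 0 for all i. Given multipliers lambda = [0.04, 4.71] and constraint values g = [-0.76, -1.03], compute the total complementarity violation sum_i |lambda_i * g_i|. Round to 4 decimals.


KKT complementary slackness check:
lambda_1 * g_1 = 0.04 * -0.76 = -0.0304
lambda_2 * g_2 = 4.71 * -1.03 = -4.8513
Total violation = 0.0304 + 4.8513 = 4.8817


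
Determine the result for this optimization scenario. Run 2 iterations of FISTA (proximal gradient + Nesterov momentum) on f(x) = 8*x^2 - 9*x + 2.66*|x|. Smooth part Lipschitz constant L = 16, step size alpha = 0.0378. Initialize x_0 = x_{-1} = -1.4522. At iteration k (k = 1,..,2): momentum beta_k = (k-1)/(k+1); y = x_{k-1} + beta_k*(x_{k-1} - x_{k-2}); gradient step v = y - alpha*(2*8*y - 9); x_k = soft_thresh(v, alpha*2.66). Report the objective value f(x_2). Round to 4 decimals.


FISTA on f(x) = 8*x^2 - 9*x + 2.66*|x|
L = 16, alpha = 0.0378
Iteration 1: beta = 0.0, y = -1.4522 + 0.0*(-1.4522 + 1.4522) = -1.4522
  grad(y) = -32.2352, v = y - alpha*grad = -0.2337
  prox(v) = soft_thresh(-0.2337, 0.1005) = -0.1332
Iteration 2: beta = 0.3333, y = -0.1332 + 0.3333*(-0.1332 + 1.4522) = 0.3065
  grad(y) = -4.0957, v = y - alpha*grad = 0.4613
  prox(v) = soft_thresh(0.4613, 0.1005) = 0.3608
f(x_2) = 8*0.3608^2 - 9*0.3608 + 2.66*|0.3608| = -1.2461


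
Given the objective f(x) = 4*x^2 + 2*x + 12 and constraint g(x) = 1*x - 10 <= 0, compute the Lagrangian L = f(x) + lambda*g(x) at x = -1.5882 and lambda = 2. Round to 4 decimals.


Step 1: Evaluate f(x).
f(-1.5882) = 4*(-1.5882)^2 + 2*(-1.5882) + 12 = 18.9131
Step 2: Evaluate g(x).
g(-1.5882) = 1*-1.5882 - 10 = -11.5882
Step 3: Compute Lagrangian.
L = 18.9131 + 2*-11.5882 = -4.2633


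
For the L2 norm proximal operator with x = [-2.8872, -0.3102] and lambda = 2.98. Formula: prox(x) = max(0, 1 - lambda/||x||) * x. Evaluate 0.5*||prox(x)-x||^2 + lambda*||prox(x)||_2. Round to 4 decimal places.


Step 1: Compute ||x||.
||x|| = 2.9038
Step 2: Compute scaling factor.
scale = max(0, 1 - 2.98/2.9038) = 0.0
Step 3: prox(x) = [-0.0, -0.0]
||prox(x)|| = 0.0
Step 4: Proximal objective.
0.5*||prox-x||^2 = 4.2161
lambda*||prox|| = 0.0
Total = 4.2161


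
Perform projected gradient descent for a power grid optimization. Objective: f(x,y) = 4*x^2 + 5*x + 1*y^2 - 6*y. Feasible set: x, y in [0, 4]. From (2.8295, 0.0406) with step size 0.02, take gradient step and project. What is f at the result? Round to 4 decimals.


Step 1: Compute gradient at (2.8295, 0.0406).
grad_x = 2*4*2.8295 + 5 = 27.636
grad_y = 2*1*0.0406 - 6 = -5.9188
Step 2: Gradient step.
x_raw = 2.8295 - 0.02*27.636 = 2.2768
y_raw = 0.0406 - 0.02*-5.9188 = 0.159
Step 3: Project onto [0, 4].
x_proj = clip(2.2768) = 2.2768
y_proj = clip(0.159) = 0.159
Step 4: Evaluate f.
f(2.2768, 0.159) = 31.1902


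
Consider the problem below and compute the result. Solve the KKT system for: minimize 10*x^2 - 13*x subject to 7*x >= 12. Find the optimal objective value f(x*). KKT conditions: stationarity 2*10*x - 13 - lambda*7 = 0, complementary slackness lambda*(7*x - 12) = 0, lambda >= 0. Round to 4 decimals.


Step 1: Try lambda = 0 (constraint inactive).
x_unc = 13/(2*10) = 0.65
Check: 7*0.65 = 4.55 < 12 -- violated!
Step 2: Constraint must be active: 7*x = 12
x* = 12/7 = 1.7143 (rounded; the exact value 12/7 is used below)
lambda = (2*10*(12/7) - 13)/7 = 3.0408
Step 3: Compute optimal value.
f(x*) = 10*(12/7)^2 - 13*(12/7) = 7.102


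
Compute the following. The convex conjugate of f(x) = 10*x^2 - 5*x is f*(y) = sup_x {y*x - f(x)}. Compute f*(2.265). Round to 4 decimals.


f*(y) = sup_x {y*x - a*x^2 - b*x} = sup_x {(y-b)*x - a*x^2}
FOC: (y - b) - 2a*x = 0 => x* = (y - b)/(2a)
x* = (2.265 + 5)/(2*10) = 0.3633
f*(2.265) = (y-b)^2/(4a) = (2.265 + 5)^2/(4*10)
= 52.7802/40 = 1.3195


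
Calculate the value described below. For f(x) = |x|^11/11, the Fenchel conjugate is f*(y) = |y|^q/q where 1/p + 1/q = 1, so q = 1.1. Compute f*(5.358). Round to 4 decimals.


The conjugate exponent q satisfies 1/p + 1/q = 1.
p = 11, so q = 11/(11 - 1) = 1.1
|y|^q = 5.358^1.1 = 6.3373
f*(5.358) = 6.3373 / 1.1 = 5.7612


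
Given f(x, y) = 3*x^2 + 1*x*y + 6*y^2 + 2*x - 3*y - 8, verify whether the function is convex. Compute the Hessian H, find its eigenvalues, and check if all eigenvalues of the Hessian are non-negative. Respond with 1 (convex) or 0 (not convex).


The Hessian of f(x,y) = 3*x^2 + 1*x*y + 6*y^2 + 2*x - 3*y - 8 is:
H = [[6, 1], [1, 12]]
Trace = 6 + 12 = 18
Determinant = 6*12 - (1)^2 = 71
Discriminant = (18)^2 - 4*71 = 40.0
Eigenvalues: lambda_1 = 5.8377, lambda_2 = 12.1623
The function is convex.

1


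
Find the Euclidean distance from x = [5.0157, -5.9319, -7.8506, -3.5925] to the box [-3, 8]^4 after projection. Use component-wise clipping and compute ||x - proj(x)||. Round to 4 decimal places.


Project each component onto [-3, 8].
clip(5.0157) = 5.0157, clip(-5.9319) = -3.0, clip(-7.8506) = -3.0, clip(-3.5925) = -3.0
Projection = [5.0157, -3.0, -3.0, -3.0]
Squared diffs: [0.0, 8.596, 23.5283, 0.3511]
Distance = sqrt(32.4754) = 5.6987


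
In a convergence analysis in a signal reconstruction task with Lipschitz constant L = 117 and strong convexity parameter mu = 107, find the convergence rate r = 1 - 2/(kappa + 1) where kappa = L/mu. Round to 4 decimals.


Step 1: Compute the condition number.
kappa = L/mu = 117/107 = 1.0935
Step 2: Compute the convergence rate.
r = 1 - 2/(kappa + 1) = 1 - 2*mu/(L + mu) = (L - mu)/(L + mu) = 10/224 = 0.0446


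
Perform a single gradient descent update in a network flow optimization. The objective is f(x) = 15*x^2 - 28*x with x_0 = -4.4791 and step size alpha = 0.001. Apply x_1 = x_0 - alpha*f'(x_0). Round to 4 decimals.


We compute the gradient at x_0 and apply the update.
f'(x) = 30*x - 28
f'(-4.4791) = 30*-4.4791 - 28 = -162.373
x_1 = -4.4791 - 0.001*-162.373 = -4.3167


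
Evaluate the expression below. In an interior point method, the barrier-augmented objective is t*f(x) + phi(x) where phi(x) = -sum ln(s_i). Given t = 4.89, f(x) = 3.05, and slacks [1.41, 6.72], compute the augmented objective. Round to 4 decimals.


Step 1: Compute log-barrier.
ln values: [0.3436, 1.9051]
phi = -(0.3436 + 1.9051) = -2.2487
Step 2: Compute augmented objective.
t*f(x) = 4.89*3.05 = 14.9145
Total = 14.9145 - 2.2487 = 12.6658


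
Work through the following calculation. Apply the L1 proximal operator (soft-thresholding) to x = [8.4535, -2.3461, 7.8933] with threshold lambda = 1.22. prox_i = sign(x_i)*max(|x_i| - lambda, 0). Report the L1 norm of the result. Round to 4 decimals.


Soft-thresholding with lambda = 1.22:
prox(8.4535) = sign(8.4535)*max(|8.4535| - 1.22, 0) = 7.2335
prox(-2.3461) = sign(-2.3461)*max(|-2.3461| - 1.22, 0) = -1.1261
prox(7.8933) = sign(7.8933)*max(|7.8933| - 1.22, 0) = 6.6733
prox(x) = [7.2335, -1.1261, 6.6733]
||prox(x)||_1 = 7.2335 + 1.1261 + 6.6733 = 15.0329


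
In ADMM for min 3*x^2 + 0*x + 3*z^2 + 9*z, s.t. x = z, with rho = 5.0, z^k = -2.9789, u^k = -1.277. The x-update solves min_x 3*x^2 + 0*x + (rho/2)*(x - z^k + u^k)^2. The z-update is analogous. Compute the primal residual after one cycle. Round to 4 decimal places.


ADMM iteration with rho = 5.0, z^k = -2.9789, u^k = -1.277
Step 1: x-update.
Minimize 3*x^2 + 0*x + (5.0/2)*(x + 2.9789 - 1.277)^2
FOC: (2*3 + 5.0)*x = 0 + 5.0*(-2.9789 + 1.277)
x^{k+1} = -0.7736
Step 2: z-update.
Minimize 3*z^2 + 9*z + (5.0/2)*(-0.7736 - z - 1.277)^2
FOC: (2*3 + 5.0)*z = -9 + 5.0*(-0.7736 - 1.277)
z^{k+1} = -1.7503
Step 3: u-update.
u^{k+1} = -1.277 - 0.7736 + 1.7503 = -0.3003
Step 4: Primal residual = |-0.7736 + 1.7503| = 0.9767


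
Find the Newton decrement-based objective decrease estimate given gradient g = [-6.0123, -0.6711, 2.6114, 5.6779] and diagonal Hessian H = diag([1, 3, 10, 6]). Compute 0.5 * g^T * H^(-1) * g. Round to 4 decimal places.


Step 1: H is diagonal, so H^(-1) * g = [-6.0123, -0.2237, 0.2611, 0.9463].
Step 2: g^T H^(-1) g = sum_i g_i^2 / H_ii
  = (-6.0123)^2/1 + (-0.6711)^2/3 + (2.6114)^2/10 + (5.6779)^2/6
  = 36.1478 + 0.1501 + 0.6819 + 5.3731 = 42.3529
Step 3: Objective decrease = 0.5 * g^T H^(-1) g = 21.1765


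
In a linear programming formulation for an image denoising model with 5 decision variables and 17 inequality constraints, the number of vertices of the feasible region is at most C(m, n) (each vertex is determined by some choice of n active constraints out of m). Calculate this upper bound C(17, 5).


Each vertex corresponds to some choice of n active constraints out of m, so the number of vertices is at most C(m, n) = m! / (n!(m-n)!).
m = 17, n = 5
Numerator: 17 * 16 * 15 * 14 * 13
Denominator: 5! = 120
C(17, 5) = 6188


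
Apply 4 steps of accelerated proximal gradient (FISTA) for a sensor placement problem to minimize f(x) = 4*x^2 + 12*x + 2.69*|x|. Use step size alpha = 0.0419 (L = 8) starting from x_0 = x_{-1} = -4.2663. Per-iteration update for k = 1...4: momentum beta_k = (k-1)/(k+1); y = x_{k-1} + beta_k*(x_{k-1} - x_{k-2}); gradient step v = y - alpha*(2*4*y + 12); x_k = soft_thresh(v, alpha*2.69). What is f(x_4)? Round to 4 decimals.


FISTA on f(x) = 4*x^2 + 12*x + 2.69*|x|
L = 8, alpha = 0.0419
Iteration 1: beta = 0.0, y = -4.2663 + 0.0*(-4.2663 + 4.2663) = -4.2663
  grad(y) = -22.1304, v = y - alpha*grad = -3.339
  prox(v) = soft_thresh(-3.339, 0.1127) = -3.2263
Iteration 2: beta = 0.3333, y = -3.2263 + 0.3333*(-3.2263 + 4.2663) = -2.8797
  grad(y) = -11.0373, v = y - alpha*grad = -2.4172
  prox(v) = soft_thresh(-2.4172, 0.1127) = -2.3045
Iteration 3: beta = 0.5, y = -2.3045 + 0.5*(-2.3045 + 3.2263) = -1.8436
  grad(y) = -2.7486, v = y - alpha*grad = -1.7284
  prox(v) = soft_thresh(-1.7284, 0.1127) = -1.6157
Iteration 4: beta = 0.6, y = -1.6157 + 0.6*(-1.6157 + 2.3045) = -1.2024
  grad(y) = 2.3806, v = y - alpha*grad = -1.3022
  prox(v) = soft_thresh(-1.3022, 0.1127) = -1.1895
f(x_4) = 4*(-1.1895)^2 + 12*(-1.1895) + 2.69*|-1.1895| = -5.4146


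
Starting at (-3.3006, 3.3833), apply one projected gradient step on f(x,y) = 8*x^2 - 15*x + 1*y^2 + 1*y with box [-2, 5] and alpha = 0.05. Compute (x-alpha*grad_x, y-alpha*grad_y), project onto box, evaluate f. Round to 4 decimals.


Step 1: Compute gradient at (-3.3006, 3.3833).
grad_x = 2*8*-3.3006 - 15 = -67.8096
grad_y = 2*1*3.3833 + 1 = 7.7666
Step 2: Gradient step.
x_raw = -3.3006 - 0.05*-67.8096 = 0.0899
y_raw = 3.3833 - 0.05*7.7666 = 2.995
Step 3: Project onto [-2, 5].
x_proj = clip(0.0899) = 0.0899
y_proj = clip(2.995) = 2.995
Step 4: Evaluate f.
f(0.0899, 2.995) = 10.6812


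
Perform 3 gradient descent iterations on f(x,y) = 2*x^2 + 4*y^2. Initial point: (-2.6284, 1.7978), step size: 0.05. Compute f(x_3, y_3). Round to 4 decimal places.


Gradient descent on f(x,y) = 2*x^2 + 4*y^2.
Starting point: (-2.6284, 1.7978), alpha = 0.05
Step 1: grad_x = 2*2*-2.6284 = -10.5136, grad_y = 2*4*1.7978 = 14.3824
  x_1 = -2.6284 - 0.05*-10.5136 = -2.1027
  y_1 = 1.7978 - 0.05*14.3824 = 1.0787
Step 2: grad_x = 2*2*-2.1027 = -8.4109, grad_y = 2*4*1.0787 = 8.6294
  x_2 = -2.1027 - 0.05*-8.4109 = -1.6822
  y_2 = 1.0787 - 0.05*8.6294 = 0.6472
Step 3: grad_x = 2*2*-1.6822 = -6.7287, grad_y = 2*4*0.6472 = 5.1777
  x_3 = -1.6822 - 0.05*-6.7287 = -1.3457
  y_3 = 0.6472 - 0.05*5.1777 = 0.3883
f(-1.3457, 0.3883) = 2*(-1.3457)^2 + 4*0.3883^2 = 4.2252


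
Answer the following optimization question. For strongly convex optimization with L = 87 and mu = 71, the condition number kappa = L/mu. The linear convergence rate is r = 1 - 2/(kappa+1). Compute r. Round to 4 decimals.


Step 1: Compute the condition number.
kappa = L/mu = 87/71 = 1.2254
Step 2: Compute the convergence rate.
r = 1 - 2/(kappa + 1) = 1 - 2*mu/(L + mu) = (L - mu)/(L + mu) = 16/158 = 0.1013


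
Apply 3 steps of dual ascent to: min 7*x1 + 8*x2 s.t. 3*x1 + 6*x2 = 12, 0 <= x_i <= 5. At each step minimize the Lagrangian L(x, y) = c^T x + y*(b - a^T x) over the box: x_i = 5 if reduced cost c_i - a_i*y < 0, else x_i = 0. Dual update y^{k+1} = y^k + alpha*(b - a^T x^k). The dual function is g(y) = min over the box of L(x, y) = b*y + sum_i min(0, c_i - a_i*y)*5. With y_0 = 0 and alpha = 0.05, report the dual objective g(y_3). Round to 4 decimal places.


Dual ascent for LP: min 7*x1 + 8*x2, 3*x1 + 6*x2 = 12, 0 <= x_i <= 5
Step 1: y^k = 0.0, reduced costs: (7.0, 8.0)
  x^k = (0.0, 0.0), subgradient = b - a^T x = 12.0
  y^{k+1} = 0.0 + 0.05*12.0 = 0.6
Step 2: y^k = 0.6, reduced costs: (5.2, 4.4)
  x^k = (0.0, 0.0), subgradient = b - a^T x = 12.0
  y^{k+1} = 0.6 + 0.05*12.0 = 1.2
Step 3: y^k = 1.2, reduced costs: (3.4, 0.8)
  x^k = (0.0, 0.0), subgradient = b - a^T x = 12.0
  y^{k+1} = 1.2 + 0.05*12.0 = 1.8
Dual objective at y_3 = 1.8: reduced costs (1.6, -2.8), box minimizer x = (0.0, 5.0)
g(y_3) = b*y + (c1 - a1*y)*x1 + (c2 - a2*y)*x2 = 12*1.8 + 1.6*0.0 + (-2.8)*5.0 = 21.6 + 0.0 - 14.0 = 7.6


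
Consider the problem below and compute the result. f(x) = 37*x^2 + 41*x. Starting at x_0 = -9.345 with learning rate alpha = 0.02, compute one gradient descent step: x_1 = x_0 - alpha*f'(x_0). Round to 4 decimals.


We compute the gradient at x_0 and apply the update.
f'(x) = 74*x + 41
f'(-9.345) = 74*-9.345 + 41 = -650.53
x_1 = -9.345 - 0.02*-650.53 = 3.6656
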